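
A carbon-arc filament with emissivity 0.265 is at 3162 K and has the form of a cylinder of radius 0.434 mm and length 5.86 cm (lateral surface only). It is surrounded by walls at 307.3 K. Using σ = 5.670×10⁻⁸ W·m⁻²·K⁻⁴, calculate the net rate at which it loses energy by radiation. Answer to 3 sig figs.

Lateral area A = 2πrL = 2π×4.34×10⁻⁴×0.0586 = 1.59796×10⁻⁴ m².
Net radiated power P_net = εσA(T⁴ − T₀⁴) = 0.265×5.670×10⁻⁸×1.59796×10⁻⁴×(3162⁴ − 307.3⁴).
T⁴ − T₀⁴ = 9.99649×10¹³ − 8.91765×10⁹ = 9.99560×10¹³ K⁴, so P_net = 240 W.

Net loss ≈ 240 W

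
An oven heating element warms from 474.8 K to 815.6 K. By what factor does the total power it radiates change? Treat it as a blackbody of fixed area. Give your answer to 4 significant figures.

P₂/P₁ ≈ 8.707

P ∝ T⁴, so P₂/P₁ = (T₂/T₁)⁴ = (815.6/474.8)⁴ = (1.71778)⁴ = 8.707.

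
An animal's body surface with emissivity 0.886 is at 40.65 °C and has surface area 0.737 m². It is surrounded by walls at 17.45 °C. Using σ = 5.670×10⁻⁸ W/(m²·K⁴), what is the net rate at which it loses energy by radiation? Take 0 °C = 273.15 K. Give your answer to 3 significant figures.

Net loss ≈ 95.0 W

T = 40.65 °C + 273.15 = 313.80 K.
Surroundings: T = 17.45 °C + 273.15 = 290.60 K.
Area A = 0.737 m².
Net radiated power P_net = εσA(T⁴ − T₀⁴) = 0.886×5.670×10⁻⁸×0.737×(313.80⁴ − 290.60⁴).
T⁴ − T₀⁴ = 9.69643×10⁹ − 7.13153×10⁹ = 2.56490×10⁹ K⁴, so P_net = 95.0 W.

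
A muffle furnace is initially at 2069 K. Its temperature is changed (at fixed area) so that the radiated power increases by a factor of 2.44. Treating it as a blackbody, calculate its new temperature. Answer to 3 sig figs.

P ∝ T⁴, so T₂/T₁ = (P₂/P₁)^(1/4) = (2.44)^(1/4) = 1.24982.
T₂ = 2069 × 1.24982 = 2.59×10³ K.

T₂ ≈ 2.59×10³ K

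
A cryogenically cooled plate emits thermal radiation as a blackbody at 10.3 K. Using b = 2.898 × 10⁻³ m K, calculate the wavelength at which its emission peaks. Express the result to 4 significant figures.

λ_max ≈ 0.2814 mm

Wien's displacement law: λ_max = b/T = (2.898×10⁻³ m·K)/(10.3 K) = 2.8136×10⁻⁴ m.
That is 0.2814 mm, in the infrared range.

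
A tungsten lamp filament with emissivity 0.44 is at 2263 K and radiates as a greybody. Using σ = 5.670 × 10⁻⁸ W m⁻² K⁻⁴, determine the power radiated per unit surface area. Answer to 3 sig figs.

Stefan–Boltzmann: I = εσT⁴ = 0.44 × 5.670×10⁻⁸ × (2263)⁴ = 6.54×10⁵ W/m².

I ≈ 6.54×10⁵ W/m²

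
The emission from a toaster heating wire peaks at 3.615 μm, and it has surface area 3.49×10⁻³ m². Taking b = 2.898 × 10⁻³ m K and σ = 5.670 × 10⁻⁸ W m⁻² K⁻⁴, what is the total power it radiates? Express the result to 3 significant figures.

P ≈ 81.7 W

Wien's law: T = b/λ_max = 2.898×10⁻³/3.615×10⁻⁶ = 801.660 K.
Area A = 3.49×10⁻³ m².
Then P = σAT⁴ = 5.670×10⁻⁸×3.49×10⁻³×(801.660)⁴ = 81.7 W.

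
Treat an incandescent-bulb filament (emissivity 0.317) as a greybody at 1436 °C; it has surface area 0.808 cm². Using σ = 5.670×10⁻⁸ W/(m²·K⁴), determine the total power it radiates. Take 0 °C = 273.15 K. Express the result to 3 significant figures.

T = 1436 °C + 273.15 = 1709.15 K.
Area A = 0.808 cm² = 8.08×10⁻⁵ m².
P = εσAT⁴ = 0.317 × 5.670×10⁻⁸ × 8.08×10⁻⁵ × (1709.15)⁴ = 12.4 W.

P ≈ 12.4 W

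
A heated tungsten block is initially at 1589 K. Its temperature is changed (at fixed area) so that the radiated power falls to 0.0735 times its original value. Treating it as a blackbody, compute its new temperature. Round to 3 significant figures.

T₂ ≈ 827 K

P ∝ T⁴, so T₂/T₁ = (P₂/P₁)^(1/4) = (0.0735)^(1/4) = 0.520681.
T₂ = 1589 × 0.520681 = 827 K.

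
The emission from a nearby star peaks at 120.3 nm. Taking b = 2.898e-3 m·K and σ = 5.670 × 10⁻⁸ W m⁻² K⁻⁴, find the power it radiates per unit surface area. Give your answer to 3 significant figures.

Wien's law: T = b/λ_max = 2.898×10⁻³/1.203×10⁻⁷ = 24089.8 K.
Then I = σT⁴ = 5.670×10⁻⁸×(24089.8)⁴ = 1.91×10¹⁰ W/m².

I ≈ 1.91×10¹⁰ W/m²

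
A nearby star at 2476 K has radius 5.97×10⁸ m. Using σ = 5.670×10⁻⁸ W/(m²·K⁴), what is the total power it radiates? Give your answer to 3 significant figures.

Surface area A = 4πR² = 4π(5.97×10⁸ m)² = 4.47877×10¹⁸ m².
P = σAT⁴ = 5.670×10⁻⁸ × 4.47877×10¹⁸ × (2476)⁴ = 9.54×10²⁴ W.

P ≈ 9.54×10²⁴ W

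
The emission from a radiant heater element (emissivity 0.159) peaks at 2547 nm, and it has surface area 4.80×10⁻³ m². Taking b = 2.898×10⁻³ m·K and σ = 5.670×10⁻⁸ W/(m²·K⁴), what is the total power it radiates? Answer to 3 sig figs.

P ≈ 72.5 W

Wien's law: T = b/λ_max = 2.898×10⁻³/2.547×10⁻⁶ = 1137.81 K.
Area A = 4.80×10⁻³ m².
Then P = εσAT⁴ = 0.159×5.670×10⁻⁸×4.80×10⁻³×(1137.81)⁴ = 72.5 W.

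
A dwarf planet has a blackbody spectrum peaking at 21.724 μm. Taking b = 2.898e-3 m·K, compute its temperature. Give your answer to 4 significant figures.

Wien's law gives T = b/λ_max = (2.898×10⁻³ m·K)/(2.1724×10⁻⁵ m) = 133.4 K.

T ≈ 133.4 K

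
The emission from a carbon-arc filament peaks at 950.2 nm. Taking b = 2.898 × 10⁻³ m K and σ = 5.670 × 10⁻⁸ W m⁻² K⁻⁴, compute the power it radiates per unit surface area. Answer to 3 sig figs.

I ≈ 4.91×10⁶ W/m²

Wien's law: T = b/λ_max = 2.898×10⁻³/9.502×10⁻⁷ = 3049.88 K.
Then I = σT⁴ = 5.670×10⁻⁸×(3049.88)⁴ = 4.91×10⁶ W/m².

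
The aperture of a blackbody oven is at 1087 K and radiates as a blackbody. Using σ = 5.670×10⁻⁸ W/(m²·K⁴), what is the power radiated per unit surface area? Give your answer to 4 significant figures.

Stefan–Boltzmann: I = σT⁴ = 5.670×10⁻⁸ × (1087)⁴ = 7.916×10⁴ W/m².

I ≈ 7.916×10⁴ W/m²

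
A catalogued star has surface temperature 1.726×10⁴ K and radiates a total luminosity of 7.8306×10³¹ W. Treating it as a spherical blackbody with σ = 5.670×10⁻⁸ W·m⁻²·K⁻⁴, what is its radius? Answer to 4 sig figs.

L = 4πR²σT⁴ ⇒ R = √(L/(4πσT⁴)).
σT⁴ = 5.03206×10⁹ W/m², so R = √(7.8306×10³¹/(4π×5.03206×10⁹)) = 3.519×10¹⁰ m.

R ≈ 3.519×10¹⁰ m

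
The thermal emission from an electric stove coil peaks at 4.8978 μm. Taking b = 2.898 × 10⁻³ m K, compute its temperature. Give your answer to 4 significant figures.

Wien's law gives T = b/λ_max = (2.898×10⁻³ m·K)/(4.8978×10⁻⁶ m) = 591.7 K.

T ≈ 591.7 K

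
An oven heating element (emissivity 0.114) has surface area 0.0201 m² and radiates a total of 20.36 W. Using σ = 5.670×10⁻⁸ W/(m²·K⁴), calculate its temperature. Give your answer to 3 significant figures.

T ≈ 629 K

Area A = 0.0201 m².
P = εσAT⁴ ⇒ T = (P/(εσA))^(1/4) = (20.36/(0.114×5.670×10⁻⁸×0.0201))^(1/4) = 629 K.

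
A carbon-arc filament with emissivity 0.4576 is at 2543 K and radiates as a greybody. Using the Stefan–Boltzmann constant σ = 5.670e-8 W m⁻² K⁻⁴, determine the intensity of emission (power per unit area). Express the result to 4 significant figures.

Stefan–Boltzmann: I = εσT⁴ = 0.4576 × 5.670×10⁻⁸ × (2543)⁴ = 1.085×10⁶ W/m².

I ≈ 1.085×10⁶ W/m²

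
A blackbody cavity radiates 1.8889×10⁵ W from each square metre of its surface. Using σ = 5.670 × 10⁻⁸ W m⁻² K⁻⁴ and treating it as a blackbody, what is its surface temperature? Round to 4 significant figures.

T ≈ 1351 K

I = σT⁴, so T = (I/σ)^(1/4) = (1.8889×10⁵/(5.670×10⁻⁸))^(1/4) = 1351 K.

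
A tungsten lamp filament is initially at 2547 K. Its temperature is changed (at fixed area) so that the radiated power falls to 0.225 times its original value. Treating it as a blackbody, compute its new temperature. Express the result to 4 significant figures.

P ∝ T⁴, so T₂/T₁ = (P₂/P₁)^(1/4) = (0.225)^(1/4) = 0.688725.
T₂ = 2547 × 0.688725 = 1754 K.

T₂ ≈ 1754 K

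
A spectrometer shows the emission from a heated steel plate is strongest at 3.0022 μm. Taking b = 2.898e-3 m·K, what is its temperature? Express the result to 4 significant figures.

T ≈ 965.3 K

Wien's law gives T = b/λ_max = (2.898×10⁻³ m·K)/(3.0022×10⁻⁶ m) = 965.3 K.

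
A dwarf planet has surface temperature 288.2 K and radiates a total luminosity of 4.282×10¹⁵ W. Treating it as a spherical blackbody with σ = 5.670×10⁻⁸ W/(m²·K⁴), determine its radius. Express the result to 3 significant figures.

L = 4πR²σT⁴ ⇒ R = √(L/(4πσT⁴)).
σT⁴ = 391.164 W/m², so R = √(4.282×10¹⁵/(4π×391.164)) = 9.33×10⁵ m.

R ≈ 9.33×10⁵ m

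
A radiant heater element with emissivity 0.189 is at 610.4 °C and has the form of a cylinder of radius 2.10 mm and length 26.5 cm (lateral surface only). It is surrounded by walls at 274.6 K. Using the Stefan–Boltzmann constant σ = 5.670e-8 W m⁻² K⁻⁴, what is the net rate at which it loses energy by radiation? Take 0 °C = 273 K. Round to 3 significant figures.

Net loss ≈ 22.6 W

T = 610.4 °C + 273 = 883.4 K.
Lateral area A = 2πrL = 2π×2.10×10⁻³×0.265 = 3.49659×10⁻³ m².
Net radiated power P_net = εσA(T⁴ − T₀⁴) = 0.189×5.670×10⁻⁸×3.49659×10⁻³×(883.4⁴ − 274.6⁴).
T⁴ − T₀⁴ = 6.09017×10¹¹ − 5.68594×10⁹ = 6.03331×10¹¹ K⁴, so P_net = 22.6 W.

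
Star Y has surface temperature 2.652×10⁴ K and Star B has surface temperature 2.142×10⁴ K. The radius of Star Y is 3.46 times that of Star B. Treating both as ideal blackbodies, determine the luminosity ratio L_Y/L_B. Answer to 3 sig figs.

L_Y/L_B ≈ 28.1

L ∝ R²T⁴, so L_Y/L_B = (R_Y/R_B)²(T_Y/T_B)⁴ = (3.46)² × (2.652×10⁴/2.142×10⁴)⁴ = 11.9716 × 2.34972 = 28.1.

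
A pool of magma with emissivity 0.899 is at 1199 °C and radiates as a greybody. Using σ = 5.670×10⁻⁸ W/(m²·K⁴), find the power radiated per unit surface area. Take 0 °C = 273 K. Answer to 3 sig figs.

T = 1199 °C + 273 = 1472 K.
Stefan–Boltzmann: I = εσT⁴ = 0.899 × 5.670×10⁻⁸ × (1472)⁴ = 2.39×10⁵ W/m².

I ≈ 2.39×10⁵ W/m²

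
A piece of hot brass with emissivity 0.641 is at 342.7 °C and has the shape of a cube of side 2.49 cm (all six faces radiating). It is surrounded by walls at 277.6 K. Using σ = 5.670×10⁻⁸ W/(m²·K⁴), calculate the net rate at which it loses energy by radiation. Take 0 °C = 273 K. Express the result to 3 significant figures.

Net loss ≈ 18.6 W

T = 342.7 °C + 273 = 615.7 K.
Area A = 6s² = 6×(0.0249 m)² = 3.72006×10⁻³ m².
Net radiated power P_net = εσA(T⁴ − T₀⁴) = 0.641×5.670×10⁻⁸×3.72006×10⁻³×(615.7⁴ − 277.6⁴).
T⁴ − T₀⁴ = 1.43707×10¹¹ − 5.93851×10⁹ = 1.37768×10¹¹ K⁴, so P_net = 18.6 W.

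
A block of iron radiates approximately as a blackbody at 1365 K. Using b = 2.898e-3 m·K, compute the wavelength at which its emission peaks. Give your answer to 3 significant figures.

Wien's displacement law: λ_max = b/T = (2.898×10⁻³ m·K)/(1365 K) = 2.123×10⁻⁶ m.
That is 2.12 μm, in the infrared range.

λ_max ≈ 2.12 μm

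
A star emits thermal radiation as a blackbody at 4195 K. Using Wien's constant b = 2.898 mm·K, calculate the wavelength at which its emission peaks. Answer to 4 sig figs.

λ_max ≈ 0.6908 μm

Wien's displacement law: λ_max = b/T = (2.898×10⁻³ m·K)/(4195 K) = 6.9082×10⁻⁷ m.
That is 0.6908 μm, in the visible range.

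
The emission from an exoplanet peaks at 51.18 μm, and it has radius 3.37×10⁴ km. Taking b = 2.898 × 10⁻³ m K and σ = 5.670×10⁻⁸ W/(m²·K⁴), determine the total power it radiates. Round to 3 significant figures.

P ≈ 8.32×10¹⁵ W

Wien's law: T = b/λ_max = 2.898×10⁻³/5.118×10⁻⁵ = 56.6237 K.
Surface area A = 4πR² = 4π(3.37×10⁷ m)² = 1.42715×10¹⁶ m².
Then P = σAT⁴ = 5.670×10⁻⁸×1.42715×10¹⁶×(56.6237)⁴ = 8.32×10¹⁵ W.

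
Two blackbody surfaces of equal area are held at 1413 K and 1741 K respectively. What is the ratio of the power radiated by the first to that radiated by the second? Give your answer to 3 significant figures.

With equal areas, P₁/P₂ = (T₁/T₂)⁴ = (1413/1741)⁴ = 0.434.

P₁/P₂ ≈ 0.434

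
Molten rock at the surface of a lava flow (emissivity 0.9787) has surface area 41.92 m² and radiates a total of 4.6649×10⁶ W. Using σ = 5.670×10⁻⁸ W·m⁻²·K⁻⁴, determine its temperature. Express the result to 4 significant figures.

Area A = 41.92 m².
P = εσAT⁴ ⇒ T = (P/(εσA))^(1/4) = (4.6649×10⁶/(0.9787×5.670×10⁻⁸×41.92))^(1/4) = 1190 K.

T ≈ 1190 K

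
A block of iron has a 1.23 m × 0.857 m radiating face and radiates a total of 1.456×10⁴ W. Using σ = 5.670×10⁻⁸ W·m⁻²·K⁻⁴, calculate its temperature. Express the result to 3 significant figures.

Area A = 1.23 × 0.857 = 1.05411 m².
P = σAT⁴ ⇒ T = (P/(σA))^(1/4) = (1.456×10⁴/(5.670×10⁻⁸×1.05411))^(1/4) = 703 K.

T ≈ 703 K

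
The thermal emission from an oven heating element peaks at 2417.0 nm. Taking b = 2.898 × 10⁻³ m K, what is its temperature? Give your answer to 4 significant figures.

Wien's law gives T = b/λ_max = (2.898×10⁻³ m·K)/(2.4170×10⁻⁶ m) = 1199 K.

T ≈ 1199 K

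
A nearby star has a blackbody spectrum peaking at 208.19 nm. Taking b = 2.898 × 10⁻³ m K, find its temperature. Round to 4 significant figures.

Wien's law gives T = b/λ_max = (2.898×10⁻³ m·K)/(2.0819×10⁻⁷ m) = 1.392×10⁴ K.

T ≈ 1.392×10⁴ K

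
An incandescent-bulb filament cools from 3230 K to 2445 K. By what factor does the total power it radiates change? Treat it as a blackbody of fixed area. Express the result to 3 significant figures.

P ∝ T⁴, so P₂/P₁ = (T₂/T₁)⁴ = (2445/3230)⁴ = (0.756966)⁴ = 0.328.

P₂/P₁ ≈ 0.328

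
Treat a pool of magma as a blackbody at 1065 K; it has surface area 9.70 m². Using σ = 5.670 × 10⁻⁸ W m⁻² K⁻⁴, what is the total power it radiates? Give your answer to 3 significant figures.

Area A = 9.70 m².
P = σAT⁴ = 5.670×10⁻⁸ × 9.70 × (1065)⁴ = 7.08×10⁵ W.

P ≈ 7.08×10⁵ W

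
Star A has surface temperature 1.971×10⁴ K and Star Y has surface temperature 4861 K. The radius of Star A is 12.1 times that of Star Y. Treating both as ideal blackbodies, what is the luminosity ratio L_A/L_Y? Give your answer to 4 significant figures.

L_A/L_Y ≈ 3.957×10⁴

L ∝ R²T⁴, so L_A/L_Y = (R_A/R_Y)²(T_A/T_Y)⁴ = (12.1)² × (1.971×10⁴/4861)⁴ = 146.41 × 270.299 = 3.957×10⁴.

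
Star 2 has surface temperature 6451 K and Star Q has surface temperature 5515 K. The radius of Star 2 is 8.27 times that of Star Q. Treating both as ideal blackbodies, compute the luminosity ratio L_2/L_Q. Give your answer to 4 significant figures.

L_2/L_Q ≈ 128.0

L ∝ R²T⁴, so L_2/L_Q = (R_2/R_Q)²(T_2/T_Q)⁴ = (8.27)² × (6451/5515)⁴ = 68.3929 × 1.87209 = 128.0.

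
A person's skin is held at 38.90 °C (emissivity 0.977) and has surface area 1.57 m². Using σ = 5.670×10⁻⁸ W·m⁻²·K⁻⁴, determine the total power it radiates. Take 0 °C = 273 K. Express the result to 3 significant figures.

P ≈ 823 W

T = 38.90 °C + 273 = 311.90 K.
Area A = 1.57 m².
P = εσAT⁴ = 0.977 × 5.670×10⁻⁸ × 1.57 × (311.90)⁴ = 823 W.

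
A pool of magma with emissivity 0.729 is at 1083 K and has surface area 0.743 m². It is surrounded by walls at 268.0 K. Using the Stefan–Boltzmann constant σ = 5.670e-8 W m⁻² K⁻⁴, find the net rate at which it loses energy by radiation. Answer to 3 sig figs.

Net loss ≈ 4.21×10⁴ W

Area A = 0.743 m².
Net radiated power P_net = εσA(T⁴ − T₀⁴) = 0.729×5.670×10⁻⁸×0.743×(1083⁴ − 268.0⁴).
T⁴ − T₀⁴ = 1.37567×10¹² − 5.15869×10⁹ = 1.37051×10¹² K⁴, so P_net = 4.21×10⁴ W.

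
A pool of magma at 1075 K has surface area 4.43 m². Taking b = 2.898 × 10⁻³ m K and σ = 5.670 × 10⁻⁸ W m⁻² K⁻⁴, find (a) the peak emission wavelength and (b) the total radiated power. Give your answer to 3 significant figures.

(a) λ_max = b/T = 2.898×10⁻³/1075 = 2.696×10⁻⁶ m = 2.70×10³ nm.
Area A = 4.43 m².
(b) P = σAT⁴ = 5.670×10⁻⁸×4.43×(1075)⁴ = 3.35×10⁵ W.

λ_max ≈ 2.70×10³ nm; P ≈ 3.35×10⁵ W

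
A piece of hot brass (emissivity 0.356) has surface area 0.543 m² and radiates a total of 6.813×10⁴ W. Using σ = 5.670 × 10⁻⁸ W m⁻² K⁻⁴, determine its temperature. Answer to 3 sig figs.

T ≈ 1.58×10³ K

Area A = 0.543 m².
P = εσAT⁴ ⇒ T = (P/(εσA))^(1/4) = (6.813×10⁴/(0.356×5.670×10⁻⁸×0.543))^(1/4) = 1.58×10³ K.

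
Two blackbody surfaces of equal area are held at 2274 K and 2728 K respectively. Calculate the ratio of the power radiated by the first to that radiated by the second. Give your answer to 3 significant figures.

With equal areas, P₁/P₂ = (T₁/T₂)⁴ = (2274/2728)⁴ = 0.483.

P₁/P₂ ≈ 0.483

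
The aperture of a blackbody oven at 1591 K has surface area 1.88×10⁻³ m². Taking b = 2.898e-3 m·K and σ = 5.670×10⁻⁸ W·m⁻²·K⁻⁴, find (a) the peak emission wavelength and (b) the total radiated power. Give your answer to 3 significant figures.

λ_max ≈ 1.82×10³ nm; P ≈ 683 W

(a) λ_max = b/T = 2.898×10⁻³/1591 = 1.821×10⁻⁶ m = 1.82×10³ nm.
Area A = 1.88×10⁻³ m².
(b) P = σAT⁴ = 5.670×10⁻⁸×1.88×10⁻³×(1591)⁴ = 683 W.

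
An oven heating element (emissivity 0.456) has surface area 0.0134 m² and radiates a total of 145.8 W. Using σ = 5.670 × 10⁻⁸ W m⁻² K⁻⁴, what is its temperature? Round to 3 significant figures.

Area A = 0.0134 m².
P = εσAT⁴ ⇒ T = (P/(εσA))^(1/4) = (145.8/(0.456×5.670×10⁻⁸×0.0134))^(1/4) = 805 K.

T ≈ 805 K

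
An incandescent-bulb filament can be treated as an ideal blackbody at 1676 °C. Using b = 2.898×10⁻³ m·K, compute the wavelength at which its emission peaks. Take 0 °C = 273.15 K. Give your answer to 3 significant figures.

T = 1676 °C + 273.15 = 1949.15 K.
Wien's displacement law: λ_max = b/T = (2.898×10⁻³ m·K)/(1949.15 K) = 1.487×10⁻⁶ m.
That is 1.49×10³ nm, in the infrared range.

λ_max ≈ 1.49×10³ nm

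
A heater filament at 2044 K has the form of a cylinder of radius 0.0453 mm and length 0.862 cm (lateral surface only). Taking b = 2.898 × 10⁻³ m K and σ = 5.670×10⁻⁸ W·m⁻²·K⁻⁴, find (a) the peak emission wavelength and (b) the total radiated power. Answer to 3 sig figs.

λ_max ≈ 1.42×10³ nm; P ≈ 2.43 W

(a) λ_max = b/T = 2.898×10⁻³/2044 = 1.418×10⁻⁶ m = 1.42×10³ nm.
Lateral area A = 2πrL = 2π×4.53×10⁻⁵×8.62×10⁻³ = 2.45350×10⁻⁶ m².
(b) P = σAT⁴ = 5.670×10⁻⁸×2.45350×10⁻⁶×(2044)⁴ = 2.43 W.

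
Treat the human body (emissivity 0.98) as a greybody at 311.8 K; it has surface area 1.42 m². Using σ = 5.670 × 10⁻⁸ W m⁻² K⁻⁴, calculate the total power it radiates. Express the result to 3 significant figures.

P ≈ 746 W

Area A = 1.42 m².
P = εσAT⁴ = 0.98 × 5.670×10⁻⁸ × 1.42 × (311.8)⁴ = 746 W.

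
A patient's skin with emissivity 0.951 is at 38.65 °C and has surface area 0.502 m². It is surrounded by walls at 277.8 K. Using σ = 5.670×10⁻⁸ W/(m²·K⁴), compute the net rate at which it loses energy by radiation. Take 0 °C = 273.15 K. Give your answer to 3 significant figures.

T = 38.65 °C + 273.15 = 311.80 K.
Area A = 0.502 m².
Net radiated power P_net = εσA(T⁴ − T₀⁴) = 0.951×5.670×10⁻⁸×0.502×(311.80⁴ − 277.8⁴).
T⁴ − T₀⁴ = 9.45158×10⁹ − 5.95565×10⁹ = 3.49593×10⁹ K⁴, so P_net = 94.6 W.

Net loss ≈ 94.6 W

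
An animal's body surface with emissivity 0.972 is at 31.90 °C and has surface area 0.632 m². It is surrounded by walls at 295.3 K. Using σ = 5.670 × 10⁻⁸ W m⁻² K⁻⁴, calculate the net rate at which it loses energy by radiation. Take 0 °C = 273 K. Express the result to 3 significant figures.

Net loss ≈ 36.2 W

T = 31.90 °C + 273 = 304.90 K.
Area A = 0.632 m².
Net radiated power P_net = εσA(T⁴ − T₀⁴) = 0.972×5.670×10⁻⁸×0.632×(304.90⁴ − 295.3⁴).
T⁴ − T₀⁴ = 8.64231×10⁹ − 7.60420×10⁹ = 1.03811×10⁹ K⁴, so P_net = 36.2 W.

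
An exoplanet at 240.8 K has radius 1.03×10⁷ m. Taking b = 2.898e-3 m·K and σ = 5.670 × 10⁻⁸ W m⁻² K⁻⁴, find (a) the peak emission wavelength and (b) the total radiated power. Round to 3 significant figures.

(a) λ_max = b/T = 2.898×10⁻³/240.8 = 1.203×10⁻⁵ m = 12.0 μm.
Surface area A = 4πR² = 4π(1.03×10⁷ m)² = 1.33317×10¹⁵ m².
(b) P = σAT⁴ = 5.670×10⁻⁸×1.33317×10¹⁵×(240.8)⁴ = 2.54×10¹⁷ W.

λ_max ≈ 12.0 μm; P ≈ 2.54×10¹⁷ W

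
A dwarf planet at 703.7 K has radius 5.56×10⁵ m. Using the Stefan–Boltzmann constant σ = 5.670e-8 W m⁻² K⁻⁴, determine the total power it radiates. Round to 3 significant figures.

Surface area A = 4πR² = 4π(5.56×10⁵ m)² = 3.88472×10¹² m².
P = σAT⁴ = 5.670×10⁻⁸ × 3.88472×10¹² × (703.7)⁴ = 5.40×10¹⁶ W.

P ≈ 5.40×10¹⁶ W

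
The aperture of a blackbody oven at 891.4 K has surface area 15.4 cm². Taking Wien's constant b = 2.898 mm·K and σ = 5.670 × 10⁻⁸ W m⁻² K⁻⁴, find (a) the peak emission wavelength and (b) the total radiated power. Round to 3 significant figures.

λ_max ≈ 3.25 μm; P ≈ 55.1 W

(a) λ_max = b/T = 2.898×10⁻³/891.4 = 3.251×10⁻⁶ m = 3.25 μm.
Area A = 15.4 cm² = 1.54×10⁻³ m².
(b) P = σAT⁴ = 5.670×10⁻⁸×1.54×10⁻³×(891.4)⁴ = 55.1 W.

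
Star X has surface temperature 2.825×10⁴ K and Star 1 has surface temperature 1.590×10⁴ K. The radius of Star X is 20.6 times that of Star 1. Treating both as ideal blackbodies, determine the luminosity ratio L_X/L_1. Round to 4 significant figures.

L ∝ R²T⁴, so L_X/L_1 = (R_X/R_1)²(T_X/T_1)⁴ = (20.6)² × (2.825×10⁴/1.590×10⁴)⁴ = 424.36 × 9.96518 = 4229.

L_X/L_1 ≈ 4229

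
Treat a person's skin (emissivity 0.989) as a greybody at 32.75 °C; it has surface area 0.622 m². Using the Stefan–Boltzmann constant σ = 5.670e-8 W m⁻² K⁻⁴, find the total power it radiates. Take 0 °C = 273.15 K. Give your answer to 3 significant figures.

T = 32.75 °C + 273.15 = 305.90 K.
Area A = 0.622 m².
P = εσAT⁴ = 0.989 × 5.670×10⁻⁸ × 0.622 × (305.90)⁴ = 305 W.

P ≈ 305 W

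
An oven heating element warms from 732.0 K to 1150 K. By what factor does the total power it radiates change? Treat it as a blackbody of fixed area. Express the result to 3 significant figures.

P₂/P₁ ≈ 6.09

P ∝ T⁴, so P₂/P₁ = (T₂/T₁)⁴ = (1150/732.0)⁴ = (1.57104)⁴ = 6.09.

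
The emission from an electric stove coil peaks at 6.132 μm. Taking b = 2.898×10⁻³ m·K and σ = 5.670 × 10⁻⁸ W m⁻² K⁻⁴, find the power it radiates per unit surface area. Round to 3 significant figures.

Wien's law: T = b/λ_max = 2.898×10⁻³/6.132×10⁻⁶ = 472.603 K.
Then I = σT⁴ = 5.670×10⁻⁸×(472.603)⁴ = 2.83×10³ W/m².

I ≈ 2.83×10³ W/m²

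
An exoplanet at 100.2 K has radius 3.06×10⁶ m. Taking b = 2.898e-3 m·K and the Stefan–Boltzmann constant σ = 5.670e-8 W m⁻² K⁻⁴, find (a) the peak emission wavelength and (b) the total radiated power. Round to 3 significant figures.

(a) λ_max = b/T = 2.898×10⁻³/100.2 = 2.892×10⁻⁵ m = 28.9 μm.
Surface area A = 4πR² = 4π(3.06×10⁶ m)² = 1.17666×10¹⁴ m².
(b) P = σAT⁴ = 5.670×10⁻⁸×1.17666×10¹⁴×(100.2)⁴ = 6.73×10¹⁴ W.

λ_max ≈ 28.9 μm; P ≈ 6.73×10¹⁴ W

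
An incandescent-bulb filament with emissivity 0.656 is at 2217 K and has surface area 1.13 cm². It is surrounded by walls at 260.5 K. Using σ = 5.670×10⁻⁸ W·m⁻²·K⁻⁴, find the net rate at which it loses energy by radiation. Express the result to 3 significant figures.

Area A = 1.13 cm² = 1.13×10⁻⁴ m².
Net radiated power P_net = εσA(T⁴ − T₀⁴) = 0.656×5.670×10⁻⁸×1.13×10⁻⁴×(2217⁴ − 260.5⁴).
T⁴ − T₀⁴ = 2.41581×10¹³ − 4.60501×10⁹ = 2.41535×10¹³ K⁴, so P_net = 102 W.

Net loss ≈ 102 W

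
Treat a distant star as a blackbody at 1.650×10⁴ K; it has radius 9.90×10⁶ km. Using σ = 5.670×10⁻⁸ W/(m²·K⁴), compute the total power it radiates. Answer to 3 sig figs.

P ≈ 5.18×10³⁰ W

Surface area A = 4πR² = 4π(9.90×10⁹ m)² = 1.23163×10²¹ m².
P = σAT⁴ = 5.670×10⁻⁸ × 1.23163×10²¹ × (1.650×10⁴)⁴ = 5.18×10³⁰ W.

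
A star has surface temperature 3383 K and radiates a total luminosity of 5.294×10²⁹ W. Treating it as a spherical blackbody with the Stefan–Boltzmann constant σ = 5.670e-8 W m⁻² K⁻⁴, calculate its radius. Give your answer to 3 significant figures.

R ≈ 7.53×10¹⁰ m

L = 4πR²σT⁴ ⇒ R = √(L/(4πσT⁴)).
σT⁴ = 7.42662×10⁶ W/m², so R = √(5.294×10²⁹/(4π×7.42662×10⁶)) = 7.53×10¹⁰ m.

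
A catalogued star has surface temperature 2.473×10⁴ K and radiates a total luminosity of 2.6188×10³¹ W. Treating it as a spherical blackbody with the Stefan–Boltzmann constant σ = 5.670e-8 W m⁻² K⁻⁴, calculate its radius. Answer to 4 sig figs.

L = 4πR²σT⁴ ⇒ R = √(L/(4πσT⁴)).
σT⁴ = 2.12070×10¹⁰ W/m², so R = √(2.6188×10³¹/(4π×2.12070×10¹⁰)) = 9.913×10⁹ m.

R ≈ 9.913×10⁹ m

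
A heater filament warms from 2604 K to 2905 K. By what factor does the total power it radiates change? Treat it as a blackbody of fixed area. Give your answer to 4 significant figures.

P ∝ T⁴, so P₂/P₁ = (T₂/T₁)⁴ = (2905/2604)⁴ = (1.11559)⁴ = 1.549.

P₂/P₁ ≈ 1.549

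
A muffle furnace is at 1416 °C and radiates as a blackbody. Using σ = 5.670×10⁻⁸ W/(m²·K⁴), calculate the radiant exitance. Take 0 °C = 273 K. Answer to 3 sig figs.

T = 1416 °C + 273 = 1689 K.
Stefan–Boltzmann: I = σT⁴ = 5.670×10⁻⁸ × (1689)⁴ = 4.61×10⁵ W/m².

I ≈ 4.61×10⁵ W/m²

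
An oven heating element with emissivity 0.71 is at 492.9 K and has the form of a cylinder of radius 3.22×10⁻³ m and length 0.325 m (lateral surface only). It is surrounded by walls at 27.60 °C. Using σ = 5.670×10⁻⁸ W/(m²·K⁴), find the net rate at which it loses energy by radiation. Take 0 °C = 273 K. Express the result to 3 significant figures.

Net loss ≈ 13.5 W

Surroundings: T = 27.60 °C + 273 = 300.60 K.
Lateral area A = 2πrL = 2π×3.22×10⁻³×0.325 = 6.57535×10⁻³ m².
Net radiated power P_net = εσA(T⁴ − T₀⁴) = 0.71×5.670×10⁻⁸×6.57535×10⁻³×(492.9⁴ − 300.60⁴).
T⁴ − T₀⁴ = 5.90249×10¹⁰ − 8.16499×10⁹ = 5.08599×10¹⁰ K⁴, so P_net = 13.5 W.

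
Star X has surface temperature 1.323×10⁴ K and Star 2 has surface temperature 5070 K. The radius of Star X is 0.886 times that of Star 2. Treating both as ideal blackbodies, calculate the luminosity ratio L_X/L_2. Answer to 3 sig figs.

L_X/L_2 ≈ 36.4

L ∝ R²T⁴, so L_X/L_2 = (R_X/R_2)²(T_X/T_2)⁴ = (0.886)² × (1.323×10⁴/5070)⁴ = 0.784996 × 46.3668 = 36.4.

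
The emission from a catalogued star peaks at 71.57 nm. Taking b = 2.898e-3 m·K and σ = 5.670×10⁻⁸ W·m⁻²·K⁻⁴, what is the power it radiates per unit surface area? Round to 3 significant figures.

Wien's law: T = b/λ_max = 2.898×10⁻³/7.157×10⁻⁸ = 40491.8 K.
Then I = σT⁴ = 5.670×10⁻⁸×(40491.8)⁴ = 1.52×10¹¹ W/m².

I ≈ 1.52×10¹¹ W/m²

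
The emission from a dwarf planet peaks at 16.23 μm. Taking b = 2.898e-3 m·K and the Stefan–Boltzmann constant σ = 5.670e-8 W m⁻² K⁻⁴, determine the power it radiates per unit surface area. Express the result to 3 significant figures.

Wien's law: T = b/λ_max = 2.898×10⁻³/1.623×10⁻⁵ = 178.558 K.
Then I = σT⁴ = 5.670×10⁻⁸×(178.558)⁴ = 57.6 W/m².

I ≈ 57.6 W/m²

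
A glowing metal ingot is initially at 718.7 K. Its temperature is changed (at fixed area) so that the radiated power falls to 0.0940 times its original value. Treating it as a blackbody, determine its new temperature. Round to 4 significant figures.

P ∝ T⁴, so T₂/T₁ = (P₂/P₁)^(1/4) = (0.0940)^(1/4) = 0.553709.
T₂ = 718.7 × 0.553709 = 398.0 K.

T₂ ≈ 398.0 K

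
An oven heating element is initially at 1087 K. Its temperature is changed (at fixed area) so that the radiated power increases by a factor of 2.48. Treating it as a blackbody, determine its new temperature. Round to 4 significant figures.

P ∝ T⁴, so T₂/T₁ = (P₂/P₁)^(1/4) = (2.48)^(1/4) = 1.25491.
T₂ = 1087 × 1.25491 = 1364 K.

T₂ ≈ 1364 K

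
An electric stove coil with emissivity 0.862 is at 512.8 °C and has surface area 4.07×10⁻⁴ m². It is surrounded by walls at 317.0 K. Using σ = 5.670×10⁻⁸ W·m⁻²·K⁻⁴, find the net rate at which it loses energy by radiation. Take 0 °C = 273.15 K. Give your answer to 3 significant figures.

Net loss ≈ 7.39 W

T = 512.8 °C + 273.15 = 785.95 K.
Area A = 4.07×10⁻⁴ m².
Net radiated power P_net = εσA(T⁴ − T₀⁴) = 0.862×5.670×10⁻⁸×4.07×10⁻⁴×(785.95⁴ − 317.0⁴).
T⁴ − T₀⁴ = 3.81575×10¹¹ − 1.00980×10¹⁰ = 3.71477×10¹¹ K⁴, so P_net = 7.39 W.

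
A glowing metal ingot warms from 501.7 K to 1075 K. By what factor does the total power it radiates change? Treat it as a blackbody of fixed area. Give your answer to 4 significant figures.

P ∝ T⁴, so P₂/P₁ = (T₂/T₁)⁴ = (1075/501.7)⁴ = (2.14271)⁴ = 21.08.

P₂/P₁ ≈ 21.08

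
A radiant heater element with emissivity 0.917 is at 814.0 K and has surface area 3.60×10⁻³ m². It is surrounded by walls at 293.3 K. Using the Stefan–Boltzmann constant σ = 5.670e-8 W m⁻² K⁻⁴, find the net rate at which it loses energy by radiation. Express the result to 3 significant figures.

Area A = 3.60×10⁻³ m².
Net radiated power P_net = εσA(T⁴ − T₀⁴) = 0.917×5.670×10⁻⁸×3.60×10⁻³×(814.0⁴ − 293.3⁴).
T⁴ − T₀⁴ = 4.39033×10¹¹ − 7.40028×10⁹ = 4.31633×10¹¹ K⁴, so P_net = 80.8 W.

Net loss ≈ 80.8 W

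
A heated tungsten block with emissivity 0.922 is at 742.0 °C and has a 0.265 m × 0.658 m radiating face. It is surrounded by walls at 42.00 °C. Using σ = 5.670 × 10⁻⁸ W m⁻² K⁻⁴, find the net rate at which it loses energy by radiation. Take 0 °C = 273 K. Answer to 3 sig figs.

T = 742.0 °C + 273 = 1015.0 K.
Surroundings: T = 42.00 °C + 273 = 315.00 K.
Area A = 0.265 × 0.658 = 0.17437 m².
Net radiated power P_net = εσA(T⁴ − T₀⁴) = 0.922×5.670×10⁻⁸×0.17437×(1015.0⁴ − 315.00⁴).
T⁴ − T₀⁴ = 1.06136×10¹² − 9.84560×10⁹ = 1.05151×10¹² K⁴, so P_net = 9.59×10³ W.

Net loss ≈ 9.59×10³ W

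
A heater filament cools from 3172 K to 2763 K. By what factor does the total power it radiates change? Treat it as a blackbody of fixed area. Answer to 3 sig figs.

P ∝ T⁴, so P₂/P₁ = (T₂/T₁)⁴ = (2763/3172)⁴ = (0.871059)⁴ = 0.576.

P₂/P₁ ≈ 0.576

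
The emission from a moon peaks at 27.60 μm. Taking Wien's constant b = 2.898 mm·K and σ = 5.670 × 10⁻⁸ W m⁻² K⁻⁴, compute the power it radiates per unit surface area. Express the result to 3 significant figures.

Wien's law: T = b/λ_max = 2.898×10⁻³/2.760×10⁻⁵ = 105.000 K.
Then I = σT⁴ = 5.670×10⁻⁸×(105.000)⁴ = 6.89 W/m².

I ≈ 6.89 W/m²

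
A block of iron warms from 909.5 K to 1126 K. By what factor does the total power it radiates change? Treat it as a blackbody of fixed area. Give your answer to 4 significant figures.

P₂/P₁ ≈ 2.349

P ∝ T⁴, so P₂/P₁ = (T₂/T₁)⁴ = (1126/909.5)⁴ = (1.23804)⁴ = 2.349.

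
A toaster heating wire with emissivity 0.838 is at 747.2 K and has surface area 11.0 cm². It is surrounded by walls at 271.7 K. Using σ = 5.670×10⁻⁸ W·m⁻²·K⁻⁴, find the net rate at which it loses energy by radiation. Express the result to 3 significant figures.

Net loss ≈ 16.0 W

Area A = 11.0 cm² = 1.10×10⁻³ m².
Net radiated power P_net = εσA(T⁴ − T₀⁴) = 0.838×5.670×10⁻⁸×1.10×10⁻³×(747.2⁴ − 271.7⁴).
T⁴ − T₀⁴ = 3.11708×10¹¹ − 5.44952×10⁹ = 3.06258×10¹¹ K⁴, so P_net = 16.0 W.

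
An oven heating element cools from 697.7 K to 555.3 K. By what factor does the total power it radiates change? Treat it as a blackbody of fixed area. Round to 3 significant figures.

P ∝ T⁴, so P₂/P₁ = (T₂/T₁)⁴ = (555.3/697.7)⁴ = (0.795901)⁴ = 0.401.

P₂/P₁ ≈ 0.401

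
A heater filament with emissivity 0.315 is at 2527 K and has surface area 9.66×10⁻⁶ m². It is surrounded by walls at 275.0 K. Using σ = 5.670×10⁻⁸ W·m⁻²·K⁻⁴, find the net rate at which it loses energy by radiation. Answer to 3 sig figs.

Area A = 9.66×10⁻⁶ m².
Net radiated power P_net = εσA(T⁴ − T₀⁴) = 0.315×5.670×10⁻⁸×9.66×10⁻⁶×(2527⁴ − 275.0⁴).
T⁴ − T₀⁴ = 4.07775×10¹³ − 5.71914×10⁹ = 4.07718×10¹³ K⁴, so P_net = 7.03 W.

Net loss ≈ 7.03 W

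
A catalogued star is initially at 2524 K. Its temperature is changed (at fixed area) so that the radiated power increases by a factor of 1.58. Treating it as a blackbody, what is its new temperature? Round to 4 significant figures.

T₂ ≈ 2830 K

P ∝ T⁴, so T₂/T₁ = (P₂/P₁)^(1/4) = (1.58)^(1/4) = 1.12115.
T₂ = 2524 × 1.12115 = 2830 K.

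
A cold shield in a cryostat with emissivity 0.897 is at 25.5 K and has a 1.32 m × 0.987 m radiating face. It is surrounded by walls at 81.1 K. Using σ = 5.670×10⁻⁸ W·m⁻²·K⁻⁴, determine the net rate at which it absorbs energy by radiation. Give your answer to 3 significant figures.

Net gain ≈ 2.84 W

Area A = 1.32 × 0.987 = 1.30284 m².
Net radiated power P_net = εσA(T⁴ − T₀⁴) = 0.897×5.670×10⁻⁸×1.30284×(25.5⁴ − 81.1⁴).
T⁴ − T₀⁴ = 4.22825×10⁵ − 4.32597×10⁷ = -4.28369×10⁷ K⁴, so P_net = -2.84 W — negative, meaning a net gain of 2.84 W.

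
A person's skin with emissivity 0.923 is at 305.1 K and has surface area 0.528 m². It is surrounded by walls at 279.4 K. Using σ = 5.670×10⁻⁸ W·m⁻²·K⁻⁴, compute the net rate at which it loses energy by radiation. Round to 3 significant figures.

Net loss ≈ 71.0 W

Area A = 0.528 m².
Net radiated power P_net = εσA(T⁴ − T₀⁴) = 0.923×5.670×10⁻⁸×0.528×(305.1⁴ − 279.4⁴).
T⁴ − T₀⁴ = 8.66501×10⁹ − 6.09404×10⁹ = 2.57097×10⁹ K⁴, so P_net = 71.0 W.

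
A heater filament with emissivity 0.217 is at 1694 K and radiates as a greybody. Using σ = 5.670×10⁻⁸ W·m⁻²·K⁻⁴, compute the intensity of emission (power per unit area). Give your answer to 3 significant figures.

Stefan–Boltzmann: I = εσT⁴ = 0.217 × 5.670×10⁻⁸ × (1694)⁴ = 1.01×10⁵ W/m².

I ≈ 1.01×10⁵ W/m²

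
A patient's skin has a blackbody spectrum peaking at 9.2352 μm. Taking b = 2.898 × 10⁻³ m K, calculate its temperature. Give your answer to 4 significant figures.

T ≈ 313.8 K

Wien's law gives T = b/λ_max = (2.898×10⁻³ m·K)/(9.2352×10⁻⁶ m) = 313.8 K.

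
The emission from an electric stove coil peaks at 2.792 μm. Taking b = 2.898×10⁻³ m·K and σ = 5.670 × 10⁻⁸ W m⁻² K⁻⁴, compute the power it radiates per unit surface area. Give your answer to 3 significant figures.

I ≈ 6.58×10⁴ W/m²

Wien's law: T = b/λ_max = 2.898×10⁻³/2.792×10⁻⁶ = 1037.97 K.
Then I = σT⁴ = 5.670×10⁻⁸×(1037.97)⁴ = 6.58×10⁴ W/m².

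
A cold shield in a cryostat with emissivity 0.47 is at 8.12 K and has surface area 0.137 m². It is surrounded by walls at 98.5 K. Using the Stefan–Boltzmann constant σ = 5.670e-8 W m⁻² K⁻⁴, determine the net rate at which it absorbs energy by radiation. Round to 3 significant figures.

Area A = 0.137 m².
Net radiated power P_net = εσA(T⁴ − T₀⁴) = 0.47×5.670×10⁻⁸×0.137×(8.12⁴ − 98.5⁴).
T⁴ − T₀⁴ = 4347.35 − 9.41337×10⁷ = -9.41294×10⁷ K⁴, so P_net = -0.344 W — negative, meaning a net gain of 0.344 W.

Net gain ≈ 0.344 W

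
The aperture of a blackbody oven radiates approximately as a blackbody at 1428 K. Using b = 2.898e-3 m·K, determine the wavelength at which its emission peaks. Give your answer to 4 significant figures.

Wien's displacement law: λ_max = b/T = (2.898×10⁻³ m·K)/(1428 K) = 2.0294×10⁻⁶ m.
That is 2029 nm, in the infrared range.

λ_max ≈ 2029 nm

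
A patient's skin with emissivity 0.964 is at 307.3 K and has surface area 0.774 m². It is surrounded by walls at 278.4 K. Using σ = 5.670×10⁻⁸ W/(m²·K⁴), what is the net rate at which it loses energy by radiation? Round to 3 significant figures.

Area A = 0.774 m².
Net radiated power P_net = εσA(T⁴ − T₀⁴) = 0.964×5.670×10⁻⁸×0.774×(307.3⁴ − 278.4⁴).
T⁴ − T₀⁴ = 8.91765×10⁹ − 6.00727×10⁹ = 2.91038×10⁹ K⁴, so P_net = 123 W.

Net loss ≈ 123 W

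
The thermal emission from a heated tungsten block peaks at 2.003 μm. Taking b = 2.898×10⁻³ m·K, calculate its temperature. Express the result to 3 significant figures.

Wien's law gives T = b/λ_max = (2.898×10⁻³ m·K)/(2.003×10⁻⁶ m) = 1.45×10³ K.

T ≈ 1.45×10³ K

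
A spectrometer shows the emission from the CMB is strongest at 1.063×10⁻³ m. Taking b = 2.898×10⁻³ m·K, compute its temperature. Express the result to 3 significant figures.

Wien's law gives T = b/λ_max = (2.898×10⁻³ m·K)/(1.063×10⁻³ m) = 2.73 K.

T ≈ 2.73 K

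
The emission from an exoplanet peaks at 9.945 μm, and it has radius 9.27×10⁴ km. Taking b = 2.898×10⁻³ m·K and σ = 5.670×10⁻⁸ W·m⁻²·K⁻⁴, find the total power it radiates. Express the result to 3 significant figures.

Wien's law: T = b/λ_max = 2.898×10⁻³/9.945×10⁻⁶ = 291.403 K.
Surface area A = 4πR² = 4π(9.27×10⁷ m)² = 1.07986×10¹⁷ m².
Then P = σAT⁴ = 5.670×10⁻⁸×1.07986×10¹⁷×(291.403)⁴ = 4.41×10¹⁹ W.

P ≈ 4.41×10¹⁹ W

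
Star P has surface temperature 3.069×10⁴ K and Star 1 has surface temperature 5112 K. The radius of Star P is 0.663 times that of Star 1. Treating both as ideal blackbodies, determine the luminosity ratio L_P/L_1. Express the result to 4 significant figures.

L_P/L_1 ≈ 571.0

L ∝ R²T⁴, so L_P/L_1 = (R_P/R_1)²(T_P/T_1)⁴ = (0.663)² × (3.069×10⁴/5112)⁴ = 0.439569 × 1299.04 = 571.0.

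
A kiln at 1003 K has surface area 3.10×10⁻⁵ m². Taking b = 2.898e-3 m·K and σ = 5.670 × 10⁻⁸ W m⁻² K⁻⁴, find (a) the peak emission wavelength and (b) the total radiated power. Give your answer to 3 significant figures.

λ_max ≈ 2.89×10³ nm; P ≈ 1.78 W

(a) λ_max = b/T = 2.898×10⁻³/1003 = 2.889×10⁻⁶ m = 2.89×10³ nm.
Area A = 3.10×10⁻⁵ m².
(b) P = σAT⁴ = 5.670×10⁻⁸×3.10×10⁻⁵×(1003)⁴ = 1.78 W.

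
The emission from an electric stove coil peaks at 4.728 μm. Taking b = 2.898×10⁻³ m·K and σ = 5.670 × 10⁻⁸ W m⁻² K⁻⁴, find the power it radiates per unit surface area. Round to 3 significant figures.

I ≈ 8.00×10³ W/m²

Wien's law: T = b/λ_max = 2.898×10⁻³/4.728×10⁻⁶ = 612.944 K.
Then I = σT⁴ = 5.670×10⁻⁸×(612.944)⁴ = 8.00×10³ W/m².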